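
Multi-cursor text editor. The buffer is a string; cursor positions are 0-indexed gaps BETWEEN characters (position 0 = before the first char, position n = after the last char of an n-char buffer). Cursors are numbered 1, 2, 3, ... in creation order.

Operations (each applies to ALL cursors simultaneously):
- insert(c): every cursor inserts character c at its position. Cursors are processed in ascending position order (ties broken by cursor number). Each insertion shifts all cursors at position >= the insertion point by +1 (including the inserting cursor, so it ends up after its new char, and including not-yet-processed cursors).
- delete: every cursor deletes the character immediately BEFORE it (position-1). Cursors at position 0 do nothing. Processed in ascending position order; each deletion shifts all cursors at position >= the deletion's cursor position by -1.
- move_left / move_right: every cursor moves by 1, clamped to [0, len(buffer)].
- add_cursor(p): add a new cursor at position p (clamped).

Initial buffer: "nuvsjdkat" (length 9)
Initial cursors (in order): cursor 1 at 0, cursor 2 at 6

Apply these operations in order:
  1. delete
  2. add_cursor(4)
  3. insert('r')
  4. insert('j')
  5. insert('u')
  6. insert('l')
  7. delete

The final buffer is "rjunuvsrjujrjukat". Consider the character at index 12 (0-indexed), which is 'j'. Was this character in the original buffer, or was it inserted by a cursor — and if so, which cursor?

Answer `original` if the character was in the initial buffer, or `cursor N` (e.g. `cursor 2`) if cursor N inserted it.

Answer: cursor 2

Derivation:
After op 1 (delete): buffer="nuvsjkat" (len 8), cursors c1@0 c2@5, authorship ........
After op 2 (add_cursor(4)): buffer="nuvsjkat" (len 8), cursors c1@0 c3@4 c2@5, authorship ........
After op 3 (insert('r')): buffer="rnuvsrjrkat" (len 11), cursors c1@1 c3@6 c2@8, authorship 1....3.2...
After op 4 (insert('j')): buffer="rjnuvsrjjrjkat" (len 14), cursors c1@2 c3@8 c2@11, authorship 11....33.22...
After op 5 (insert('u')): buffer="rjunuvsrjujrjukat" (len 17), cursors c1@3 c3@10 c2@14, authorship 111....333.222...
After op 6 (insert('l')): buffer="rjulnuvsrjuljrjulkat" (len 20), cursors c1@4 c3@12 c2@17, authorship 1111....3333.2222...
After op 7 (delete): buffer="rjunuvsrjujrjukat" (len 17), cursors c1@3 c3@10 c2@14, authorship 111....333.222...
Authorship (.=original, N=cursor N): 1 1 1 . . . . 3 3 3 . 2 2 2 . . .
Index 12: author = 2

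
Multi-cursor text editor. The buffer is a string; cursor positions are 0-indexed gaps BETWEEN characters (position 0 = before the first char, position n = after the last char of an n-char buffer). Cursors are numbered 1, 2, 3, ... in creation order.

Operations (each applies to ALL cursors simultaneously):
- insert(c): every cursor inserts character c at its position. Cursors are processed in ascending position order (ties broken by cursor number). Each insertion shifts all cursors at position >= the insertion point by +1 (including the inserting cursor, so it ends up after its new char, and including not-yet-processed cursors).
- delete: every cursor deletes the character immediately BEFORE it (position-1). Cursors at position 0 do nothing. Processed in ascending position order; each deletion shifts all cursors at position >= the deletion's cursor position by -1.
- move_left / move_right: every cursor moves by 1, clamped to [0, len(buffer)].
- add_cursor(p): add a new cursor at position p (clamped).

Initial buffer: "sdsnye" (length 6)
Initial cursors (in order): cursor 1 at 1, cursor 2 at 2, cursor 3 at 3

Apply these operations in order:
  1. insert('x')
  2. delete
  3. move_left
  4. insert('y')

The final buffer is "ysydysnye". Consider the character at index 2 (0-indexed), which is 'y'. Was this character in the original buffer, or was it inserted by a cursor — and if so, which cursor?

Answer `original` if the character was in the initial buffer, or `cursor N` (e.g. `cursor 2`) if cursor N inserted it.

Answer: cursor 2

Derivation:
After op 1 (insert('x')): buffer="sxdxsxnye" (len 9), cursors c1@2 c2@4 c3@6, authorship .1.2.3...
After op 2 (delete): buffer="sdsnye" (len 6), cursors c1@1 c2@2 c3@3, authorship ......
After op 3 (move_left): buffer="sdsnye" (len 6), cursors c1@0 c2@1 c3@2, authorship ......
After op 4 (insert('y')): buffer="ysydysnye" (len 9), cursors c1@1 c2@3 c3@5, authorship 1.2.3....
Authorship (.=original, N=cursor N): 1 . 2 . 3 . . . .
Index 2: author = 2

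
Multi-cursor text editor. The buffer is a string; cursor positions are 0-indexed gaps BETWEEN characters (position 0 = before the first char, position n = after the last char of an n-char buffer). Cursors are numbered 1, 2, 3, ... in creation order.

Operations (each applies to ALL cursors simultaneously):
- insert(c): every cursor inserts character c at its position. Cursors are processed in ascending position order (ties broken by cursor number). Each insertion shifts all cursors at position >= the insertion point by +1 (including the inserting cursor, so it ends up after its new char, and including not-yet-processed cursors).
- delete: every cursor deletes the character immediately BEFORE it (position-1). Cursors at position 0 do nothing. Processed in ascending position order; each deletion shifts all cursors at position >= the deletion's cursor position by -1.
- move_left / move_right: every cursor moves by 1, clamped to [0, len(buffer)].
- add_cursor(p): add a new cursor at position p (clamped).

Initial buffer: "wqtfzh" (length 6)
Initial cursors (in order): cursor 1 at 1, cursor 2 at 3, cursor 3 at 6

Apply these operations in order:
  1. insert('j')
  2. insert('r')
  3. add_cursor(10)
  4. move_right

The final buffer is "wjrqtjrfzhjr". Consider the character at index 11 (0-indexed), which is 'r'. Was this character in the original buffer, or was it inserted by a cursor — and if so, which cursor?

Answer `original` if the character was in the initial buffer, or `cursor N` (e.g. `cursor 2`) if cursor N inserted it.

After op 1 (insert('j')): buffer="wjqtjfzhj" (len 9), cursors c1@2 c2@5 c3@9, authorship .1..2...3
After op 2 (insert('r')): buffer="wjrqtjrfzhjr" (len 12), cursors c1@3 c2@7 c3@12, authorship .11..22...33
After op 3 (add_cursor(10)): buffer="wjrqtjrfzhjr" (len 12), cursors c1@3 c2@7 c4@10 c3@12, authorship .11..22...33
After op 4 (move_right): buffer="wjrqtjrfzhjr" (len 12), cursors c1@4 c2@8 c4@11 c3@12, authorship .11..22...33
Authorship (.=original, N=cursor N): . 1 1 . . 2 2 . . . 3 3
Index 11: author = 3

Answer: cursor 3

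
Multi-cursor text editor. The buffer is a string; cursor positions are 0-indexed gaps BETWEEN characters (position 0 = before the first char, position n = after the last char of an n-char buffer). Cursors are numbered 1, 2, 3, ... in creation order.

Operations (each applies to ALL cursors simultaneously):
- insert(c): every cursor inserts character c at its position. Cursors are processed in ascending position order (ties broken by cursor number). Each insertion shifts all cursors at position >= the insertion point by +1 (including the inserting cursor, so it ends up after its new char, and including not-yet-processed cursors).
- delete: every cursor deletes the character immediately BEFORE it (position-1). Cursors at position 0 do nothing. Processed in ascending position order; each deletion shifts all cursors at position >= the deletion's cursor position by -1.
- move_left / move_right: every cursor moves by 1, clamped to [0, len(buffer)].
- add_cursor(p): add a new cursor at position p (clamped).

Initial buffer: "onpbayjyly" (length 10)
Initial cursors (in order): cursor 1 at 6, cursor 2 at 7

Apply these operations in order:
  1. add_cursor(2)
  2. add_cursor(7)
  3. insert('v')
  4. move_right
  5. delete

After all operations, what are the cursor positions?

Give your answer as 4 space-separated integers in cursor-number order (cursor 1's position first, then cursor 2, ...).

Answer: 7 8 3 8

Derivation:
After op 1 (add_cursor(2)): buffer="onpbayjyly" (len 10), cursors c3@2 c1@6 c2@7, authorship ..........
After op 2 (add_cursor(7)): buffer="onpbayjyly" (len 10), cursors c3@2 c1@6 c2@7 c4@7, authorship ..........
After op 3 (insert('v')): buffer="onvpbayvjvvyly" (len 14), cursors c3@3 c1@8 c2@11 c4@11, authorship ..3....1.24...
After op 4 (move_right): buffer="onvpbayvjvvyly" (len 14), cursors c3@4 c1@9 c2@12 c4@12, authorship ..3....1.24...
After op 5 (delete): buffer="onvbayvvly" (len 10), cursors c3@3 c1@7 c2@8 c4@8, authorship ..3...12..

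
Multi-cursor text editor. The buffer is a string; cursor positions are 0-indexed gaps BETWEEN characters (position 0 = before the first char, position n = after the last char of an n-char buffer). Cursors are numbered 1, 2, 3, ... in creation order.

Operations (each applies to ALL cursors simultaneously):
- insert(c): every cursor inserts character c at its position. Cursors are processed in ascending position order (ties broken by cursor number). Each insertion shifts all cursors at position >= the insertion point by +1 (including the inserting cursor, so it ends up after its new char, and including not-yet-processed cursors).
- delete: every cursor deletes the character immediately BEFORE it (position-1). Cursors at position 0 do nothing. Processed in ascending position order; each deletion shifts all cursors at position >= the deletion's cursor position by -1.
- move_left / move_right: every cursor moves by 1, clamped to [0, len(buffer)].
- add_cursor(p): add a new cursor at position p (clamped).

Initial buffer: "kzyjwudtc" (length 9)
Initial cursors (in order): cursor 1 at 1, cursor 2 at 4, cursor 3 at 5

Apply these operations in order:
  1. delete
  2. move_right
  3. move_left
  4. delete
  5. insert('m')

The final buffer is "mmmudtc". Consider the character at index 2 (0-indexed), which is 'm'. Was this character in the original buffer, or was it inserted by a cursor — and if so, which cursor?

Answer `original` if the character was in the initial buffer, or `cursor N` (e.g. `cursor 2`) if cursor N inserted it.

After op 1 (delete): buffer="zyudtc" (len 6), cursors c1@0 c2@2 c3@2, authorship ......
After op 2 (move_right): buffer="zyudtc" (len 6), cursors c1@1 c2@3 c3@3, authorship ......
After op 3 (move_left): buffer="zyudtc" (len 6), cursors c1@0 c2@2 c3@2, authorship ......
After op 4 (delete): buffer="udtc" (len 4), cursors c1@0 c2@0 c3@0, authorship ....
After op 5 (insert('m')): buffer="mmmudtc" (len 7), cursors c1@3 c2@3 c3@3, authorship 123....
Authorship (.=original, N=cursor N): 1 2 3 . . . .
Index 2: author = 3

Answer: cursor 3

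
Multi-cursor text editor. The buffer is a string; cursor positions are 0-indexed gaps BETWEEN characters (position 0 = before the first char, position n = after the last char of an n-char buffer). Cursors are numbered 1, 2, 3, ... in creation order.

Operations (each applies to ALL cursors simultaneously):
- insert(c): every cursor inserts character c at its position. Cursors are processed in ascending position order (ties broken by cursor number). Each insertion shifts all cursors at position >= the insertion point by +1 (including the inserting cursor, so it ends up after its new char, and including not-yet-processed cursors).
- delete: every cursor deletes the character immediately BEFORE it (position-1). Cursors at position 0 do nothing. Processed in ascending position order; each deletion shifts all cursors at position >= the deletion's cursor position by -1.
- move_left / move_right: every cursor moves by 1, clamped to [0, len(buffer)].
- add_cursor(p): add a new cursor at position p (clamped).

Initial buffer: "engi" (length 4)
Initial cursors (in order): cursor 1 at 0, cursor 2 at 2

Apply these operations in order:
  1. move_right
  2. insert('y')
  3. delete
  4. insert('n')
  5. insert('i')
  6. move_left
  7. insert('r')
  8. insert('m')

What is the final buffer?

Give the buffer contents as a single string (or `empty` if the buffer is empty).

Answer: enrmingnrmii

Derivation:
After op 1 (move_right): buffer="engi" (len 4), cursors c1@1 c2@3, authorship ....
After op 2 (insert('y')): buffer="eyngyi" (len 6), cursors c1@2 c2@5, authorship .1..2.
After op 3 (delete): buffer="engi" (len 4), cursors c1@1 c2@3, authorship ....
After op 4 (insert('n')): buffer="enngni" (len 6), cursors c1@2 c2@5, authorship .1..2.
After op 5 (insert('i')): buffer="eningnii" (len 8), cursors c1@3 c2@7, authorship .11..22.
After op 6 (move_left): buffer="eningnii" (len 8), cursors c1@2 c2@6, authorship .11..22.
After op 7 (insert('r')): buffer="enringnrii" (len 10), cursors c1@3 c2@8, authorship .111..222.
After op 8 (insert('m')): buffer="enrmingnrmii" (len 12), cursors c1@4 c2@10, authorship .1111..2222.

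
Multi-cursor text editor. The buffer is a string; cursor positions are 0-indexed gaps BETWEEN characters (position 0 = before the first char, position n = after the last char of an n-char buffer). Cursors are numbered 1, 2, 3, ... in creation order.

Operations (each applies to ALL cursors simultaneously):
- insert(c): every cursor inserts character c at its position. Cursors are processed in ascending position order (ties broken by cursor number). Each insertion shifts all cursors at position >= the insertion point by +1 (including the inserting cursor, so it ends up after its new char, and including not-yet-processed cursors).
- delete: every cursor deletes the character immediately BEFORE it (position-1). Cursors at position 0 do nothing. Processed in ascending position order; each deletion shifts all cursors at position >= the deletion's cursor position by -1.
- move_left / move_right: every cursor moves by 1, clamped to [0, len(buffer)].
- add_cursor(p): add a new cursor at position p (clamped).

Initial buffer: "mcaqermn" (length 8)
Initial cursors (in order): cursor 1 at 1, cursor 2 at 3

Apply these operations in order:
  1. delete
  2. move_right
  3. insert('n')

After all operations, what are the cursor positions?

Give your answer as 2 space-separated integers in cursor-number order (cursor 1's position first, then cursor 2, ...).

Answer: 2 4

Derivation:
After op 1 (delete): buffer="cqermn" (len 6), cursors c1@0 c2@1, authorship ......
After op 2 (move_right): buffer="cqermn" (len 6), cursors c1@1 c2@2, authorship ......
After op 3 (insert('n')): buffer="cnqnermn" (len 8), cursors c1@2 c2@4, authorship .1.2....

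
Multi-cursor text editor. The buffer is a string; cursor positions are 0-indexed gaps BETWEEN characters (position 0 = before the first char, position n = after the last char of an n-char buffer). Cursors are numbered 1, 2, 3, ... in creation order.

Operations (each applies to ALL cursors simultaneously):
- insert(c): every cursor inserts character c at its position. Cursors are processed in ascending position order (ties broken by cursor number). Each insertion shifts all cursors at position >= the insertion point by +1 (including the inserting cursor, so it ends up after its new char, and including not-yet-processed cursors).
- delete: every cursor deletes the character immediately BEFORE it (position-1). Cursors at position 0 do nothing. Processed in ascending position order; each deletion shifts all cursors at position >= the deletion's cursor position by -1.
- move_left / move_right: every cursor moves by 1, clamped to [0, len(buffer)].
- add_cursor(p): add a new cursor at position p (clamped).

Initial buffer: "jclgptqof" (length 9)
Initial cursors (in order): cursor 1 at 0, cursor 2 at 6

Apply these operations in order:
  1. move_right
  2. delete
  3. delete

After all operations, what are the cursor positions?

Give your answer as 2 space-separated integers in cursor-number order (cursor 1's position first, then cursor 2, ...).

After op 1 (move_right): buffer="jclgptqof" (len 9), cursors c1@1 c2@7, authorship .........
After op 2 (delete): buffer="clgptof" (len 7), cursors c1@0 c2@5, authorship .......
After op 3 (delete): buffer="clgpof" (len 6), cursors c1@0 c2@4, authorship ......

Answer: 0 4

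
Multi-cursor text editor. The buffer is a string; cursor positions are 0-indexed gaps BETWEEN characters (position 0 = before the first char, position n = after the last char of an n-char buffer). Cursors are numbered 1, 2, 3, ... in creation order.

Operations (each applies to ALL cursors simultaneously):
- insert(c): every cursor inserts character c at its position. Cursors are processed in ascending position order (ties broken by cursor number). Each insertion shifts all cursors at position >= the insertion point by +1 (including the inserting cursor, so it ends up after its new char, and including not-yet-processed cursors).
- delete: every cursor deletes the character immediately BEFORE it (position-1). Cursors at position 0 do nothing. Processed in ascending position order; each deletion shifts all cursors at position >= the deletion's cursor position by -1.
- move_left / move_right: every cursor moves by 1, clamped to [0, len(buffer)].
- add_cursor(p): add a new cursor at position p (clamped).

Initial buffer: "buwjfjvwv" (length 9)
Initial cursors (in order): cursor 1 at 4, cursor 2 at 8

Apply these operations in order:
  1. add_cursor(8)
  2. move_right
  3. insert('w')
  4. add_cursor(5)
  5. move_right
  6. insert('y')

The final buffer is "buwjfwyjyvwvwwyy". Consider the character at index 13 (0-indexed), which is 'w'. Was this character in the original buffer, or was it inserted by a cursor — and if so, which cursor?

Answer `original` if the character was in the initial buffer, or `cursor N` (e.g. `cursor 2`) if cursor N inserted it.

After op 1 (add_cursor(8)): buffer="buwjfjvwv" (len 9), cursors c1@4 c2@8 c3@8, authorship .........
After op 2 (move_right): buffer="buwjfjvwv" (len 9), cursors c1@5 c2@9 c3@9, authorship .........
After op 3 (insert('w')): buffer="buwjfwjvwvww" (len 12), cursors c1@6 c2@12 c3@12, authorship .....1....23
After op 4 (add_cursor(5)): buffer="buwjfwjvwvww" (len 12), cursors c4@5 c1@6 c2@12 c3@12, authorship .....1....23
After op 5 (move_right): buffer="buwjfwjvwvww" (len 12), cursors c4@6 c1@7 c2@12 c3@12, authorship .....1....23
After op 6 (insert('y')): buffer="buwjfwyjyvwvwwyy" (len 16), cursors c4@7 c1@9 c2@16 c3@16, authorship .....14.1...2323
Authorship (.=original, N=cursor N): . . . . . 1 4 . 1 . . . 2 3 2 3
Index 13: author = 3

Answer: cursor 3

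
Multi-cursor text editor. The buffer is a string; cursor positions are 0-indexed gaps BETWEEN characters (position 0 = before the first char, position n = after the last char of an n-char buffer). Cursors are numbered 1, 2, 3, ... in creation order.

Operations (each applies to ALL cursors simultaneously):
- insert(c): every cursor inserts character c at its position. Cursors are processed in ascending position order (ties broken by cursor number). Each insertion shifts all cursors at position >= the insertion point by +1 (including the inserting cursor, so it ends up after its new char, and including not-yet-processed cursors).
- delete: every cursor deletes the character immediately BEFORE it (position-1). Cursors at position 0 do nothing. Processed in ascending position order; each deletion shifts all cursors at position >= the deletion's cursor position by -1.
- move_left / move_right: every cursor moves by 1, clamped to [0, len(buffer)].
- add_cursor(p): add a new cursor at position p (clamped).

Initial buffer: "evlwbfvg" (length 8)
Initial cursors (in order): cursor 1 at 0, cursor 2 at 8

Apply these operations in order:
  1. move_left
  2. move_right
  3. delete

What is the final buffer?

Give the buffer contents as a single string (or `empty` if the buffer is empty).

After op 1 (move_left): buffer="evlwbfvg" (len 8), cursors c1@0 c2@7, authorship ........
After op 2 (move_right): buffer="evlwbfvg" (len 8), cursors c1@1 c2@8, authorship ........
After op 3 (delete): buffer="vlwbfv" (len 6), cursors c1@0 c2@6, authorship ......

Answer: vlwbfv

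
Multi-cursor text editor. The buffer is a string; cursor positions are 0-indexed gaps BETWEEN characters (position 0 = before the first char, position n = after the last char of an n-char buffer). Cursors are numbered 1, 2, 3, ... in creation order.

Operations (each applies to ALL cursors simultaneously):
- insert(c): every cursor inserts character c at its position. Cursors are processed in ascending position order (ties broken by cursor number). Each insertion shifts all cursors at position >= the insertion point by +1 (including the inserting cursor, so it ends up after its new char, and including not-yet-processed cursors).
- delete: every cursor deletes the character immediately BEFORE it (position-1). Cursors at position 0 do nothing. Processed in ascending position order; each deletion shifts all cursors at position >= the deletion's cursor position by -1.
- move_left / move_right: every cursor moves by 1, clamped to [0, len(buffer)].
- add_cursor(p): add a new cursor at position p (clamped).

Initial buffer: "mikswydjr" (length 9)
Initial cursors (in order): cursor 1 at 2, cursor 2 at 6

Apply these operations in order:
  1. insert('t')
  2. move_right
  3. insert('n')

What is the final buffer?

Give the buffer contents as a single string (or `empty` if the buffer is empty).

Answer: mitknswytdnjr

Derivation:
After op 1 (insert('t')): buffer="mitkswytdjr" (len 11), cursors c1@3 c2@8, authorship ..1....2...
After op 2 (move_right): buffer="mitkswytdjr" (len 11), cursors c1@4 c2@9, authorship ..1....2...
After op 3 (insert('n')): buffer="mitknswytdnjr" (len 13), cursors c1@5 c2@11, authorship ..1.1...2.2..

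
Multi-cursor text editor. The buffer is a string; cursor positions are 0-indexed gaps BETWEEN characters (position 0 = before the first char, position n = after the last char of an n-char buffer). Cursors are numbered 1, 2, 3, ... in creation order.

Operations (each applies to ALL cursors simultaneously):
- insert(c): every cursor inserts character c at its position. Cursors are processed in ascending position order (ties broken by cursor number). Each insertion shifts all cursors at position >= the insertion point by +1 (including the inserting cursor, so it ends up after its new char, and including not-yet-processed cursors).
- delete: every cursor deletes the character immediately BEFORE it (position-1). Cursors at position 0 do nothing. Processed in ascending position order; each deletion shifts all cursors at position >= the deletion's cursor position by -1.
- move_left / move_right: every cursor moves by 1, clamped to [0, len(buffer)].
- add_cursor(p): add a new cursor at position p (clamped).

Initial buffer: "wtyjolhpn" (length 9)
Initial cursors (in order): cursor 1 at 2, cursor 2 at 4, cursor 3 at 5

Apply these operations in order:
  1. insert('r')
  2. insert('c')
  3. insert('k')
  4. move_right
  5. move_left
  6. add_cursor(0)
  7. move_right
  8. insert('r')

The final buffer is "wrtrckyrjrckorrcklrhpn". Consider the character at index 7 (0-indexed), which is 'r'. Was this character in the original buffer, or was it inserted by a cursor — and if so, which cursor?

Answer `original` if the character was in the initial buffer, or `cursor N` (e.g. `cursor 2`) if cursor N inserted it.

After op 1 (insert('r')): buffer="wtryjrorlhpn" (len 12), cursors c1@3 c2@6 c3@8, authorship ..1..2.3....
After op 2 (insert('c')): buffer="wtrcyjrcorclhpn" (len 15), cursors c1@4 c2@8 c3@11, authorship ..11..22.33....
After op 3 (insert('k')): buffer="wtrckyjrckorcklhpn" (len 18), cursors c1@5 c2@10 c3@14, authorship ..111..222.333....
After op 4 (move_right): buffer="wtrckyjrckorcklhpn" (len 18), cursors c1@6 c2@11 c3@15, authorship ..111..222.333....
After op 5 (move_left): buffer="wtrckyjrckorcklhpn" (len 18), cursors c1@5 c2@10 c3@14, authorship ..111..222.333....
After op 6 (add_cursor(0)): buffer="wtrckyjrckorcklhpn" (len 18), cursors c4@0 c1@5 c2@10 c3@14, authorship ..111..222.333....
After op 7 (move_right): buffer="wtrckyjrckorcklhpn" (len 18), cursors c4@1 c1@6 c2@11 c3@15, authorship ..111..222.333....
After op 8 (insert('r')): buffer="wrtrckyrjrckorrcklrhpn" (len 22), cursors c4@2 c1@8 c2@14 c3@19, authorship .4.111.1.222.2333.3...
Authorship (.=original, N=cursor N): . 4 . 1 1 1 . 1 . 2 2 2 . 2 3 3 3 . 3 . . .
Index 7: author = 1

Answer: cursor 1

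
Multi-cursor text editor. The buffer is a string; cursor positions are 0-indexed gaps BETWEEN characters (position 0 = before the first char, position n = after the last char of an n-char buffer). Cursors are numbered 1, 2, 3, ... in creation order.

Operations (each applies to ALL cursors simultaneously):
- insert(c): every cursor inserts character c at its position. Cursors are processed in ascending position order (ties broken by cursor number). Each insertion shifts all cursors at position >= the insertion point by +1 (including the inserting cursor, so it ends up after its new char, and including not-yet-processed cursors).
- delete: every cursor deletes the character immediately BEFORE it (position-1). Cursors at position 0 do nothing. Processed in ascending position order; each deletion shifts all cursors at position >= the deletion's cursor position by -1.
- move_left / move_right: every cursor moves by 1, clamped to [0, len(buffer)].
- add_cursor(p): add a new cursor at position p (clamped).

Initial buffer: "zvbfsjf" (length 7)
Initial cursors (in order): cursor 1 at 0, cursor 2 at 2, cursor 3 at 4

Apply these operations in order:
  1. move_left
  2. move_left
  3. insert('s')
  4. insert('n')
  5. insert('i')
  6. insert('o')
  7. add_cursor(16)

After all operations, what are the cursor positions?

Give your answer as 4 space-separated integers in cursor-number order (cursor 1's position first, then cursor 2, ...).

After op 1 (move_left): buffer="zvbfsjf" (len 7), cursors c1@0 c2@1 c3@3, authorship .......
After op 2 (move_left): buffer="zvbfsjf" (len 7), cursors c1@0 c2@0 c3@2, authorship .......
After op 3 (insert('s')): buffer="sszvsbfsjf" (len 10), cursors c1@2 c2@2 c3@5, authorship 12..3.....
After op 4 (insert('n')): buffer="ssnnzvsnbfsjf" (len 13), cursors c1@4 c2@4 c3@8, authorship 1212..33.....
After op 5 (insert('i')): buffer="ssnniizvsnibfsjf" (len 16), cursors c1@6 c2@6 c3@11, authorship 121212..333.....
After op 6 (insert('o')): buffer="ssnniioozvsniobfsjf" (len 19), cursors c1@8 c2@8 c3@14, authorship 12121212..3333.....
After op 7 (add_cursor(16)): buffer="ssnniioozvsniobfsjf" (len 19), cursors c1@8 c2@8 c3@14 c4@16, authorship 12121212..3333.....

Answer: 8 8 14 16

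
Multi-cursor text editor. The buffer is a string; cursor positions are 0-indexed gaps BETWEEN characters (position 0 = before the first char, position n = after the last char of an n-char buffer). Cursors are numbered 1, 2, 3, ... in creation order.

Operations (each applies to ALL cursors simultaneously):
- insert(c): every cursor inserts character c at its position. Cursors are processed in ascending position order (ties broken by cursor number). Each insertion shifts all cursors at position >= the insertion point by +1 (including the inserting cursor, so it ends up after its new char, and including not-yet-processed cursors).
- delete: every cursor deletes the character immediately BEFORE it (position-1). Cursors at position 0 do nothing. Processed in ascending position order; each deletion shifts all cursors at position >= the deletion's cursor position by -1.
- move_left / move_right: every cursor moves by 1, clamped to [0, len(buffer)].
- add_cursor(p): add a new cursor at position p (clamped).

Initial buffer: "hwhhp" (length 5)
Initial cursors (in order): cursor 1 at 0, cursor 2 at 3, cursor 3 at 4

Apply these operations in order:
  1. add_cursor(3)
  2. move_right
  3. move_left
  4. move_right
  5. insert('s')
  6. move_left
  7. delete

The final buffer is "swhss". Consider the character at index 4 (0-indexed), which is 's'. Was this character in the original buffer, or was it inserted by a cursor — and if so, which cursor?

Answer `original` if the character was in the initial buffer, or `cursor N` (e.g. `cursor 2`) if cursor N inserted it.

Answer: cursor 3

Derivation:
After op 1 (add_cursor(3)): buffer="hwhhp" (len 5), cursors c1@0 c2@3 c4@3 c3@4, authorship .....
After op 2 (move_right): buffer="hwhhp" (len 5), cursors c1@1 c2@4 c4@4 c3@5, authorship .....
After op 3 (move_left): buffer="hwhhp" (len 5), cursors c1@0 c2@3 c4@3 c3@4, authorship .....
After op 4 (move_right): buffer="hwhhp" (len 5), cursors c1@1 c2@4 c4@4 c3@5, authorship .....
After op 5 (insert('s')): buffer="hswhhssps" (len 9), cursors c1@2 c2@7 c4@7 c3@9, authorship .1...24.3
After op 6 (move_left): buffer="hswhhssps" (len 9), cursors c1@1 c2@6 c4@6 c3@8, authorship .1...24.3
After op 7 (delete): buffer="swhss" (len 5), cursors c1@0 c2@3 c4@3 c3@4, authorship 1..43
Authorship (.=original, N=cursor N): 1 . . 4 3
Index 4: author = 3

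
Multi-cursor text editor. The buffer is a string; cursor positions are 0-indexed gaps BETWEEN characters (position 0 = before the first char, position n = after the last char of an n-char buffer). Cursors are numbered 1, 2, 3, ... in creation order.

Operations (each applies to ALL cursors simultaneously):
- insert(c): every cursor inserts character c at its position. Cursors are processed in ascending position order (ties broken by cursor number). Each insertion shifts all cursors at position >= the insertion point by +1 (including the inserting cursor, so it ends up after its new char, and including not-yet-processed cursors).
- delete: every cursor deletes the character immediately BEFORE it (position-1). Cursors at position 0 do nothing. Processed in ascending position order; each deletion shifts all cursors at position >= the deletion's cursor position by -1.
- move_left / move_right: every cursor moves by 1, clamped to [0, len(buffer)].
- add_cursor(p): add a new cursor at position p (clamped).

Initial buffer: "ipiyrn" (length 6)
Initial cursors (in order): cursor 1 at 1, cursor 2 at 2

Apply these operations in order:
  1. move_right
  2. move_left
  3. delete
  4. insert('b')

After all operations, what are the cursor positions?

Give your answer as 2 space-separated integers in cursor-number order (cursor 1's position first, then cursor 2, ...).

Answer: 2 2

Derivation:
After op 1 (move_right): buffer="ipiyrn" (len 6), cursors c1@2 c2@3, authorship ......
After op 2 (move_left): buffer="ipiyrn" (len 6), cursors c1@1 c2@2, authorship ......
After op 3 (delete): buffer="iyrn" (len 4), cursors c1@0 c2@0, authorship ....
After op 4 (insert('b')): buffer="bbiyrn" (len 6), cursors c1@2 c2@2, authorship 12....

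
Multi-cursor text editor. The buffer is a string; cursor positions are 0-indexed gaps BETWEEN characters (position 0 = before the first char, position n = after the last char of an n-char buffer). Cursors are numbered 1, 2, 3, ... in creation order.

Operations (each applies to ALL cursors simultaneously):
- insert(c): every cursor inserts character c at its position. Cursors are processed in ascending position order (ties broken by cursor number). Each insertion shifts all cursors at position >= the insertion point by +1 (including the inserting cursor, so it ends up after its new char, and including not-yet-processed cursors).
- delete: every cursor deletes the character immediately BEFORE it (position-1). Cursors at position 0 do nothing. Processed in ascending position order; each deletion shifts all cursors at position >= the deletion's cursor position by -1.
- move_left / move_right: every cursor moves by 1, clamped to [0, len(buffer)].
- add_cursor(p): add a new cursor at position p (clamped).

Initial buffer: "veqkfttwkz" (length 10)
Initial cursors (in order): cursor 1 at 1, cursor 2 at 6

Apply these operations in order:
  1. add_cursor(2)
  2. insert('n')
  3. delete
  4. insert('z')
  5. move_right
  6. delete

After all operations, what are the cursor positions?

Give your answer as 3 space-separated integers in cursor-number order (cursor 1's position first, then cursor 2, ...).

After op 1 (add_cursor(2)): buffer="veqkfttwkz" (len 10), cursors c1@1 c3@2 c2@6, authorship ..........
After op 2 (insert('n')): buffer="vnenqkftntwkz" (len 13), cursors c1@2 c3@4 c2@9, authorship .1.3....2....
After op 3 (delete): buffer="veqkfttwkz" (len 10), cursors c1@1 c3@2 c2@6, authorship ..........
After op 4 (insert('z')): buffer="vzezqkftztwkz" (len 13), cursors c1@2 c3@4 c2@9, authorship .1.3....2....
After op 5 (move_right): buffer="vzezqkftztwkz" (len 13), cursors c1@3 c3@5 c2@10, authorship .1.3....2....
After op 6 (delete): buffer="vzzkftzwkz" (len 10), cursors c1@2 c3@3 c2@7, authorship .13...2...

Answer: 2 7 3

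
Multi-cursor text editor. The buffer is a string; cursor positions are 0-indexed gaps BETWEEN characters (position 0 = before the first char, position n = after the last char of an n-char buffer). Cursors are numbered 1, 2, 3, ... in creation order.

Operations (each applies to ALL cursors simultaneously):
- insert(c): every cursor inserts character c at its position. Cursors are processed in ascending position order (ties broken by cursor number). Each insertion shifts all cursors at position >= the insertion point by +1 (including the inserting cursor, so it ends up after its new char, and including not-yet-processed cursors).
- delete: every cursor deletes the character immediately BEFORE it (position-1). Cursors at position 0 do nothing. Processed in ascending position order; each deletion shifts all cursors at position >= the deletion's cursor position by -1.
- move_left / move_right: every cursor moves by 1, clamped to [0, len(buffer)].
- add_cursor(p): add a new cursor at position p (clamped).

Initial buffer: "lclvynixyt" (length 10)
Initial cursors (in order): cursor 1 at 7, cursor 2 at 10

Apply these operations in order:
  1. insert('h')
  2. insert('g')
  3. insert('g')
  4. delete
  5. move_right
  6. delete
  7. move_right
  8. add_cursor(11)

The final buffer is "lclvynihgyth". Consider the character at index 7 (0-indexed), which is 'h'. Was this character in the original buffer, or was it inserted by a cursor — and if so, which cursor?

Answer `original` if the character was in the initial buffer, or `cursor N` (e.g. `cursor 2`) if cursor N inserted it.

Answer: cursor 1

Derivation:
After op 1 (insert('h')): buffer="lclvynihxyth" (len 12), cursors c1@8 c2@12, authorship .......1...2
After op 2 (insert('g')): buffer="lclvynihgxythg" (len 14), cursors c1@9 c2@14, authorship .......11...22
After op 3 (insert('g')): buffer="lclvynihggxythgg" (len 16), cursors c1@10 c2@16, authorship .......111...222
After op 4 (delete): buffer="lclvynihgxythg" (len 14), cursors c1@9 c2@14, authorship .......11...22
After op 5 (move_right): buffer="lclvynihgxythg" (len 14), cursors c1@10 c2@14, authorship .......11...22
After op 6 (delete): buffer="lclvynihgyth" (len 12), cursors c1@9 c2@12, authorship .......11..2
After op 7 (move_right): buffer="lclvynihgyth" (len 12), cursors c1@10 c2@12, authorship .......11..2
After op 8 (add_cursor(11)): buffer="lclvynihgyth" (len 12), cursors c1@10 c3@11 c2@12, authorship .......11..2
Authorship (.=original, N=cursor N): . . . . . . . 1 1 . . 2
Index 7: author = 1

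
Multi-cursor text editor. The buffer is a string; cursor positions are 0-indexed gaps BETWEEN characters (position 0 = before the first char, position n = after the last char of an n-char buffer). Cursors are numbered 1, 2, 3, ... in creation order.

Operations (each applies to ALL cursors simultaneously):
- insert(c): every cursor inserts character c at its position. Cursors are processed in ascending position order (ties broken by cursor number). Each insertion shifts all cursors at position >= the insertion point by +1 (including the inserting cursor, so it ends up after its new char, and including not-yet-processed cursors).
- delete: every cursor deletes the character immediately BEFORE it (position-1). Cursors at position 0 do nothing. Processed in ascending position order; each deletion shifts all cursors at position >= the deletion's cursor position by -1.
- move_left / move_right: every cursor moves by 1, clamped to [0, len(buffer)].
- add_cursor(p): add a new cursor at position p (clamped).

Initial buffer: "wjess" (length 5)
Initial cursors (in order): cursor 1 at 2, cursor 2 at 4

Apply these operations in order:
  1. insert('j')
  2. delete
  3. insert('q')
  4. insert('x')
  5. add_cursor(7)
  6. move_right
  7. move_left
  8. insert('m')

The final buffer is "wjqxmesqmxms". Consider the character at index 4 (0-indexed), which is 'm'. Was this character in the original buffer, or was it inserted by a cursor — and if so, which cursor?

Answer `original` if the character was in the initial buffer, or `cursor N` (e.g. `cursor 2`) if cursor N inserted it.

After op 1 (insert('j')): buffer="wjjesjs" (len 7), cursors c1@3 c2@6, authorship ..1..2.
After op 2 (delete): buffer="wjess" (len 5), cursors c1@2 c2@4, authorship .....
After op 3 (insert('q')): buffer="wjqesqs" (len 7), cursors c1@3 c2@6, authorship ..1..2.
After op 4 (insert('x')): buffer="wjqxesqxs" (len 9), cursors c1@4 c2@8, authorship ..11..22.
After op 5 (add_cursor(7)): buffer="wjqxesqxs" (len 9), cursors c1@4 c3@7 c2@8, authorship ..11..22.
After op 6 (move_right): buffer="wjqxesqxs" (len 9), cursors c1@5 c3@8 c2@9, authorship ..11..22.
After op 7 (move_left): buffer="wjqxesqxs" (len 9), cursors c1@4 c3@7 c2@8, authorship ..11..22.
After op 8 (insert('m')): buffer="wjqxmesqmxms" (len 12), cursors c1@5 c3@9 c2@11, authorship ..111..2322.
Authorship (.=original, N=cursor N): . . 1 1 1 . . 2 3 2 2 .
Index 4: author = 1

Answer: cursor 1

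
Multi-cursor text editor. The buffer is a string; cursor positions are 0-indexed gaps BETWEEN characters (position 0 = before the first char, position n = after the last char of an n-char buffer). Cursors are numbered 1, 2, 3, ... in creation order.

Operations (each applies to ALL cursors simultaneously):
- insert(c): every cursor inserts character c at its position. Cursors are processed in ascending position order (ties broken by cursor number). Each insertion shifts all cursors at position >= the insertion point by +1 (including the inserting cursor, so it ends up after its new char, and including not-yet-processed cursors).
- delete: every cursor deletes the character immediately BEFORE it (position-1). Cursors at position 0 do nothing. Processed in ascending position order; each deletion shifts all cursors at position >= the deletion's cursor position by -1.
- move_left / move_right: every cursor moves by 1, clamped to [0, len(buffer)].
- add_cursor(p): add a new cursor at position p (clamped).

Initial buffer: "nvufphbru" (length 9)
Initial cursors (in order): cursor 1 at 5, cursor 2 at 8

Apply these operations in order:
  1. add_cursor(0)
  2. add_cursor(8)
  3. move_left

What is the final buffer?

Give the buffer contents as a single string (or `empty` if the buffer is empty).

After op 1 (add_cursor(0)): buffer="nvufphbru" (len 9), cursors c3@0 c1@5 c2@8, authorship .........
After op 2 (add_cursor(8)): buffer="nvufphbru" (len 9), cursors c3@0 c1@5 c2@8 c4@8, authorship .........
After op 3 (move_left): buffer="nvufphbru" (len 9), cursors c3@0 c1@4 c2@7 c4@7, authorship .........

Answer: nvufphbru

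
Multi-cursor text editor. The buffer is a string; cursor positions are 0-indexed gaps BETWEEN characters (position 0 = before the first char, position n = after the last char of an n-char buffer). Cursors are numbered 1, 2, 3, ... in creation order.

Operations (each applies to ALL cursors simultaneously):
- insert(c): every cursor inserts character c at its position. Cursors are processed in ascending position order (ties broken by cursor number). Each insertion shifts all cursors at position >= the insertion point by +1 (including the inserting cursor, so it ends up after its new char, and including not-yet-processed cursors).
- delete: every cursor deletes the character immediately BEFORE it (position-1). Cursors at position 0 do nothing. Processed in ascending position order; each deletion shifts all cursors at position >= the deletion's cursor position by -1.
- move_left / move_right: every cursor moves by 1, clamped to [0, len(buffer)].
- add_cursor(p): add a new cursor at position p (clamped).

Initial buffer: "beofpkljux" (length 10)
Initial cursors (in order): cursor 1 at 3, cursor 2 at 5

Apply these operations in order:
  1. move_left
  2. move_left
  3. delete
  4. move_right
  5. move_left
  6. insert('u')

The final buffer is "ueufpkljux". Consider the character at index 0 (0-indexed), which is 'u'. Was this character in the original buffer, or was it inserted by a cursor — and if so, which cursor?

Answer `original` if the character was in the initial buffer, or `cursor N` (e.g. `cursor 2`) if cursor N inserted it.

Answer: cursor 1

Derivation:
After op 1 (move_left): buffer="beofpkljux" (len 10), cursors c1@2 c2@4, authorship ..........
After op 2 (move_left): buffer="beofpkljux" (len 10), cursors c1@1 c2@3, authorship ..........
After op 3 (delete): buffer="efpkljux" (len 8), cursors c1@0 c2@1, authorship ........
After op 4 (move_right): buffer="efpkljux" (len 8), cursors c1@1 c2@2, authorship ........
After op 5 (move_left): buffer="efpkljux" (len 8), cursors c1@0 c2@1, authorship ........
After op 6 (insert('u')): buffer="ueufpkljux" (len 10), cursors c1@1 c2@3, authorship 1.2.......
Authorship (.=original, N=cursor N): 1 . 2 . . . . . . .
Index 0: author = 1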